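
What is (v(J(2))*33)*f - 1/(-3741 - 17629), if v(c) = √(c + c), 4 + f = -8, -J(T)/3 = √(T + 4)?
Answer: 1/21370 - 396*I*6^(¾) ≈ 4.6795e-5 - 1518.1*I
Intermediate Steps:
J(T) = -3*√(4 + T) (J(T) = -3*√(T + 4) = -3*√(4 + T))
f = -12 (f = -4 - 8 = -12)
v(c) = √2*√c (v(c) = √(2*c) = √2*√c)
(v(J(2))*33)*f - 1/(-3741 - 17629) = ((√2*√(-3*√(4 + 2)))*33)*(-12) - 1/(-3741 - 17629) = ((√2*√(-3*√6))*33)*(-12) - 1/(-21370) = ((√2*(I*2^(¼)*3^(¾)))*33)*(-12) - 1*(-1/21370) = ((I*6^(¾))*33)*(-12) + 1/21370 = (33*I*6^(¾))*(-12) + 1/21370 = -396*I*6^(¾) + 1/21370 = 1/21370 - 396*I*6^(¾)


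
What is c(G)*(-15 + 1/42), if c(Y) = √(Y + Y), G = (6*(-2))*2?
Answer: -1258*I*√3/21 ≈ -103.76*I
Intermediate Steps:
G = -24 (G = -12*2 = -24)
c(Y) = √2*√Y (c(Y) = √(2*Y) = √2*√Y)
c(G)*(-15 + 1/42) = (√2*√(-24))*(-15 + 1/42) = (√2*(2*I*√6))*(-15 + 1/42) = (4*I*√3)*(-629/42) = -1258*I*√3/21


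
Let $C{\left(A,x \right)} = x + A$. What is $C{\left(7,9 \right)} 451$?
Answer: $7216$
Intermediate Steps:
$C{\left(A,x \right)} = A + x$
$C{\left(7,9 \right)} 451 = \left(7 + 9\right) 451 = 16 \cdot 451 = 7216$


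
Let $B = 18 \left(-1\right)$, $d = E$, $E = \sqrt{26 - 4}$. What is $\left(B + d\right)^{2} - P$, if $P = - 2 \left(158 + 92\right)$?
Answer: $846 - 36 \sqrt{22} \approx 677.14$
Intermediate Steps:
$E = \sqrt{22} \approx 4.6904$
$d = \sqrt{22} \approx 4.6904$
$P = -500$ ($P = \left(-2\right) 250 = -500$)
$B = -18$
$\left(B + d\right)^{2} - P = \left(-18 + \sqrt{22}\right)^{2} - -500 = \left(-18 + \sqrt{22}\right)^{2} + 500 = 500 + \left(-18 + \sqrt{22}\right)^{2}$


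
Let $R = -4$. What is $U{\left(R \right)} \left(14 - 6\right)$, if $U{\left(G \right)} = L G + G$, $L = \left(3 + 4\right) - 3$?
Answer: $-160$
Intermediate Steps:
$L = 4$ ($L = 7 - 3 = 4$)
$U{\left(G \right)} = 5 G$ ($U{\left(G \right)} = 4 G + G = 5 G$)
$U{\left(R \right)} \left(14 - 6\right) = 5 \left(-4\right) \left(14 - 6\right) = \left(-20\right) 8 = -160$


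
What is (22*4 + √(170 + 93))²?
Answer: (88 + √263)² ≈ 10861.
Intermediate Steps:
(22*4 + √(170 + 93))² = (88 + √263)²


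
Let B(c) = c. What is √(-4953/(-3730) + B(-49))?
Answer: I*√663257410/3730 ≈ 6.9045*I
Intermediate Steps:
√(-4953/(-3730) + B(-49)) = √(-4953/(-3730) - 49) = √(-4953*(-1/3730) - 49) = √(4953/3730 - 49) = √(-177817/3730) = I*√663257410/3730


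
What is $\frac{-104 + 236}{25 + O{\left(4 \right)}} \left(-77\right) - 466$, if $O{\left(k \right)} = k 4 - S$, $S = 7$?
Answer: $- \frac{13004}{17} \approx -764.94$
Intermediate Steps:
$O{\left(k \right)} = -7 + 4 k$ ($O{\left(k \right)} = k 4 - 7 = 4 k - 7 = -7 + 4 k$)
$\frac{-104 + 236}{25 + O{\left(4 \right)}} \left(-77\right) - 466 = \frac{-104 + 236}{25 + \left(-7 + 4 \cdot 4\right)} \left(-77\right) - 466 = \frac{132}{25 + \left(-7 + 16\right)} \left(-77\right) - 466 = \frac{132}{25 + 9} \left(-77\right) - 466 = \frac{132}{34} \left(-77\right) - 466 = 132 \cdot \frac{1}{34} \left(-77\right) - 466 = \frac{66}{17} \left(-77\right) - 466 = - \frac{5082}{17} - 466 = - \frac{13004}{17}$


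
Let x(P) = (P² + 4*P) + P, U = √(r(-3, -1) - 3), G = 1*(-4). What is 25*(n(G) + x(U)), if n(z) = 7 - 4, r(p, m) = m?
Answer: -25 + 250*I ≈ -25.0 + 250.0*I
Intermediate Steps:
G = -4
n(z) = 3
U = 2*I (U = √(-1 - 3) = √(-4) = 2*I ≈ 2.0*I)
x(P) = P² + 5*P
25*(n(G) + x(U)) = 25*(3 + (2*I)*(5 + 2*I)) = 25*(3 + 2*I*(5 + 2*I)) = 75 + 50*I*(5 + 2*I)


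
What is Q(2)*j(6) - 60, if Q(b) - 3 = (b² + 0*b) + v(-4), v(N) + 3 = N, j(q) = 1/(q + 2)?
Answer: -60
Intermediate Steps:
j(q) = 1/(2 + q)
v(N) = -3 + N
Q(b) = -4 + b² (Q(b) = 3 + ((b² + 0*b) + (-3 - 4)) = 3 + ((b² + 0) - 7) = 3 + (b² - 7) = 3 + (-7 + b²) = -4 + b²)
Q(2)*j(6) - 60 = (-4 + 2²)/(2 + 6) - 60 = (-4 + 4)/8 - 60 = 0*(⅛) - 60 = 0 - 60 = -60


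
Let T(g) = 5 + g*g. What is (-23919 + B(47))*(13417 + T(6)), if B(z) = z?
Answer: -321269376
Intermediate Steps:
T(g) = 5 + g²
(-23919 + B(47))*(13417 + T(6)) = (-23919 + 47)*(13417 + (5 + 6²)) = -23872*(13417 + (5 + 36)) = -23872*(13417 + 41) = -23872*13458 = -321269376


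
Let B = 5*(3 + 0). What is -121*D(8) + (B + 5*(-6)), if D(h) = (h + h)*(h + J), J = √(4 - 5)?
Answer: -15503 - 1936*I ≈ -15503.0 - 1936.0*I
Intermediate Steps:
J = I (J = √(-1) = I ≈ 1.0*I)
B = 15 (B = 5*3 = 15)
D(h) = 2*h*(I + h) (D(h) = (h + h)*(h + I) = (2*h)*(I + h) = 2*h*(I + h))
-121*D(8) + (B + 5*(-6)) = -242*8*(I + 8) + (15 + 5*(-6)) = -242*8*(8 + I) + (15 - 30) = -121*(128 + 16*I) - 15 = (-15488 - 1936*I) - 15 = -15503 - 1936*I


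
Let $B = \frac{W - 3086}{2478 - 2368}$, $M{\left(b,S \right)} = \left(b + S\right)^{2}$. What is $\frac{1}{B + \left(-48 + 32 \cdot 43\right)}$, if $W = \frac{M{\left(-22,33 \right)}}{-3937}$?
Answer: $\frac{433070}{562967257} \approx 0.00076926$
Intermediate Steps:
$M{\left(b,S \right)} = \left(S + b\right)^{2}$
$W = - \frac{121}{3937}$ ($W = \frac{\left(33 - 22\right)^{2}}{-3937} = 11^{2} \left(- \frac{1}{3937}\right) = 121 \left(- \frac{1}{3937}\right) = - \frac{121}{3937} \approx -0.030734$)
$B = - \frac{12149703}{433070}$ ($B = \frac{- \frac{121}{3937} - 3086}{2478 - 2368} = - \frac{12149703}{3937 \left(2478 - 2368\right)} = - \frac{12149703}{3937 \cdot 110} = \left(- \frac{12149703}{3937}\right) \frac{1}{110} = - \frac{12149703}{433070} \approx -28.055$)
$\frac{1}{B + \left(-48 + 32 \cdot 43\right)} = \frac{1}{- \frac{12149703}{433070} + \left(-48 + 32 \cdot 43\right)} = \frac{1}{- \frac{12149703}{433070} + \left(-48 + 1376\right)} = \frac{1}{- \frac{12149703}{433070} + 1328} = \frac{1}{\frac{562967257}{433070}} = \frac{433070}{562967257}$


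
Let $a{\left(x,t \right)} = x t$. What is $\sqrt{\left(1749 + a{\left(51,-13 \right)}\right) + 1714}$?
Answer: $20 \sqrt{7} \approx 52.915$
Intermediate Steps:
$a{\left(x,t \right)} = t x$
$\sqrt{\left(1749 + a{\left(51,-13 \right)}\right) + 1714} = \sqrt{\left(1749 - 663\right) + 1714} = \sqrt{1086 + 1714} = \sqrt{2800} = 20 \sqrt{7}$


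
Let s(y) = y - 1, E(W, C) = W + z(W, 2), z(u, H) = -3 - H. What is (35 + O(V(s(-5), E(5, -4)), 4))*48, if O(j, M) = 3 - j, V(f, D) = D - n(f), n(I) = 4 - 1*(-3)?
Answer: 2160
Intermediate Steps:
n(I) = 7 (n(I) = 4 + 3 = 7)
E(W, C) = -5 + W (E(W, C) = W + (-3 - 1*2) = W + (-3 - 2) = W - 5 = -5 + W)
s(y) = -1 + y
V(f, D) = -7 + D (V(f, D) = D - 1*7 = D - 7 = -7 + D)
(35 + O(V(s(-5), E(5, -4)), 4))*48 = (35 + (3 - (-7 + (-5 + 5))))*48 = (35 + (3 - (-7 + 0)))*48 = (35 + (3 - 1*(-7)))*48 = (35 + (3 + 7))*48 = (35 + 10)*48 = 45*48 = 2160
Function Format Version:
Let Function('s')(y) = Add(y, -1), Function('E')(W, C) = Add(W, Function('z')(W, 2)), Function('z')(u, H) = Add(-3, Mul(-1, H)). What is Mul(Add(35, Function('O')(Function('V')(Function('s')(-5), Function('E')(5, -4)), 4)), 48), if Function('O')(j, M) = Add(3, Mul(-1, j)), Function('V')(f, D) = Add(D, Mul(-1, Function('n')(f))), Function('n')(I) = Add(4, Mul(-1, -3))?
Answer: 2160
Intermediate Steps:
Function('n')(I) = 7 (Function('n')(I) = Add(4, 3) = 7)
Function('E')(W, C) = Add(-5, W) (Function('E')(W, C) = Add(W, Add(-3, Mul(-1, 2))) = Add(W, Add(-3, -2)) = Add(W, -5) = Add(-5, W))
Function('s')(y) = Add(-1, y)
Function('V')(f, D) = Add(-7, D) (Function('V')(f, D) = Add(D, Mul(-1, 7)) = Add(D, -7) = Add(-7, D))
Mul(Add(35, Function('O')(Function('V')(Function('s')(-5), Function('E')(5, -4)), 4)), 48) = Mul(Add(35, Add(3, Mul(-1, Add(-7, Add(-5, 5))))), 48) = Mul(Add(35, Add(3, Mul(-1, Add(-7, 0)))), 48) = Mul(Add(35, Add(3, Mul(-1, -7))), 48) = Mul(Add(35, Add(3, 7)), 48) = Mul(Add(35, 10), 48) = Mul(45, 48) = 2160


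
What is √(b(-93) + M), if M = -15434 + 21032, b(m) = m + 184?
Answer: √5689 ≈ 75.425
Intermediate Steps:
b(m) = 184 + m
M = 5598
√(b(-93) + M) = √((184 - 93) + 5598) = √(91 + 5598) = √5689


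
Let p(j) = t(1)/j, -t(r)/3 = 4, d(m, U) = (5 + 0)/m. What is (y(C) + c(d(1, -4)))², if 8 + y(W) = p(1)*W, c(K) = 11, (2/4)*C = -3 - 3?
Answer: 21609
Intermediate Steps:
d(m, U) = 5/m
t(r) = -12 (t(r) = -3*4 = -12)
C = -12 (C = 2*(-3 - 3) = 2*(-6) = -12)
p(j) = -12/j
y(W) = -8 - 12*W (y(W) = -8 + (-12/1)*W = -8 + (-12*1)*W = -8 - 12*W)
(y(C) + c(d(1, -4)))² = ((-8 - 12*(-12)) + 11)² = ((-8 + 144) + 11)² = (136 + 11)² = 147² = 21609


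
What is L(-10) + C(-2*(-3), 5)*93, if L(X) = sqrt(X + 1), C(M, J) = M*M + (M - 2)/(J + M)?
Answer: 37200/11 + 3*I ≈ 3381.8 + 3.0*I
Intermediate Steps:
C(M, J) = M**2 + (-2 + M)/(J + M)
L(X) = sqrt(1 + X)
L(-10) + C(-2*(-3), 5)*93 = sqrt(1 - 10) + ((-2 - 2*(-3) + (-2*(-3))**3 + 5*(-2*(-3))**2)/(5 - 2*(-3)))*93 = sqrt(-9) + ((-2 + 6 + 6**3 + 5*6**2)/(5 + 6))*93 = 3*I + ((-2 + 6 + 216 + 5*36)/11)*93 = 3*I + ((-2 + 6 + 216 + 180)/11)*93 = 3*I + ((1/11)*400)*93 = 3*I + (400/11)*93 = 3*I + 37200/11 = 37200/11 + 3*I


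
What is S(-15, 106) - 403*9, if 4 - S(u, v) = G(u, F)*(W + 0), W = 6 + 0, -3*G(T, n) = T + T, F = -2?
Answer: -3683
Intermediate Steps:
G(T, n) = -2*T/3 (G(T, n) = -(T + T)/3 = -2*T/3)
W = 6
S(u, v) = 4 + 4*u (S(u, v) = 4 - (-2*u/3)*(6 + 0) = 4 - (-2*u/3)*6 = 4 - (-4)*u = 4 + 4*u)
S(-15, 106) - 403*9 = (4 + 4*(-15)) - 403*9 = (4 - 60) - 3627 = -56 - 3627 = -3683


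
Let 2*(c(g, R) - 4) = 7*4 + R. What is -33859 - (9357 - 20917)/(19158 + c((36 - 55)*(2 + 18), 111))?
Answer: -1302295597/38463 ≈ -33858.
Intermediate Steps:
c(g, R) = 18 + R/2 (c(g, R) = 4 + (7*4 + R)/2 = 4 + (28 + R)/2 = 4 + (14 + R/2) = 18 + R/2)
-33859 - (9357 - 20917)/(19158 + c((36 - 55)*(2 + 18), 111)) = -33859 - (9357 - 20917)/(19158 + (18 + (1/2)*111)) = -33859 - (-11560)/(19158 + (18 + 111/2)) = -33859 - (-11560)/(19158 + 147/2) = -33859 - (-11560)/38463/2 = -33859 - (-11560)*2/38463 = -33859 - 1*(-23120/38463) = -33859 + 23120/38463 = -1302295597/38463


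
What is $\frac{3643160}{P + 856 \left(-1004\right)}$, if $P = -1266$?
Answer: $- \frac{364316}{86069} \approx -4.2328$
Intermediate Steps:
$\frac{3643160}{P + 856 \left(-1004\right)} = \frac{3643160}{-1266 + 856 \left(-1004\right)} = \frac{3643160}{-1266 - 859424} = \frac{3643160}{-860690} = 3643160 \left(- \frac{1}{860690}\right) = - \frac{364316}{86069}$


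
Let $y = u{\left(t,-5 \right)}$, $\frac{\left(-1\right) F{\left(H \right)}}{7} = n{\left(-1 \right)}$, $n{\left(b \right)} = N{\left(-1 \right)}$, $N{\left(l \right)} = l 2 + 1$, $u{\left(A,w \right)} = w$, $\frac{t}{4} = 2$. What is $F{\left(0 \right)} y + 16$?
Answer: $-19$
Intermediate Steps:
$t = 8$ ($t = 4 \cdot 2 = 8$)
$N{\left(l \right)} = 1 + 2 l$ ($N{\left(l \right)} = 2 l + 1 = 1 + 2 l$)
$n{\left(b \right)} = -1$ ($n{\left(b \right)} = 1 + 2 \left(-1\right) = 1 - 2 = -1$)
$F{\left(H \right)} = 7$ ($F{\left(H \right)} = \left(-7\right) \left(-1\right) = 7$)
$y = -5$
$F{\left(0 \right)} y + 16 = 7 \left(-5\right) + 16 = -35 + 16 = -19$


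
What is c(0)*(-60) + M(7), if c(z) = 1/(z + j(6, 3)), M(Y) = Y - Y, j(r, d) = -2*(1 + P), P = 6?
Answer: 30/7 ≈ 4.2857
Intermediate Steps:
j(r, d) = -14 (j(r, d) = -2*(1 + 6) = -2*7 = -14)
M(Y) = 0
c(z) = 1/(-14 + z) (c(z) = 1/(z - 14) = 1/(-14 + z))
c(0)*(-60) + M(7) = -60/(-14 + 0) + 0 = -60/(-14) + 0 = -1/14*(-60) + 0 = 30/7 + 0 = 30/7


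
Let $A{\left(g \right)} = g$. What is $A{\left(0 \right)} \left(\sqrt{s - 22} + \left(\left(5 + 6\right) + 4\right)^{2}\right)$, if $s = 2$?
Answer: $0$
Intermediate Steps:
$A{\left(0 \right)} \left(\sqrt{s - 22} + \left(\left(5 + 6\right) + 4\right)^{2}\right) = 0 \left(\sqrt{2 - 22} + \left(\left(5 + 6\right) + 4\right)^{2}\right) = 0 \left(\sqrt{-20} + \left(11 + 4\right)^{2}\right) = 0 \left(2 i \sqrt{5} + 15^{2}\right) = 0 \left(2 i \sqrt{5} + 225\right) = 0 \left(225 + 2 i \sqrt{5}\right) = 0$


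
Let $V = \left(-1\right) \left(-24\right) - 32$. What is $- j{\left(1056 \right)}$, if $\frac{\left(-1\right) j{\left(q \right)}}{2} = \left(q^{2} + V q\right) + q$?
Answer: $2215488$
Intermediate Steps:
$V = -8$ ($V = 24 - 32 = -8$)
$j{\left(q \right)} = - 2 q^{2} + 14 q$ ($j{\left(q \right)} = - 2 \left(\left(q^{2} - 8 q\right) + q\right) = - 2 \left(q^{2} - 7 q\right) = - 2 q^{2} + 14 q$)
$- j{\left(1056 \right)} = - 2 \cdot 1056 \left(7 - 1056\right) = - 2 \cdot 1056 \left(-1049\right) = \left(-1\right) \left(-2215488\right) = 2215488$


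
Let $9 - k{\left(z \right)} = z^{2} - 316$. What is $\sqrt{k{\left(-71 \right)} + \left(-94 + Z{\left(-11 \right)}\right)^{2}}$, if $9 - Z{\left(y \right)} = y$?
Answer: $2 \sqrt{190} \approx 27.568$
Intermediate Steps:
$Z{\left(y \right)} = 9 - y$
$k{\left(z \right)} = 325 - z^{2}$ ($k{\left(z \right)} = 9 - \left(z^{2} - 316\right) = 9 - \left(-316 + z^{2}\right) = 325 - z^{2}$)
$\sqrt{k{\left(-71 \right)} + \left(-94 + Z{\left(-11 \right)}\right)^{2}} = \sqrt{\left(325 - \left(-71\right)^{2}\right) + \left(-94 + \left(9 - -11\right)\right)^{2}} = \sqrt{\left(325 - 5041\right) + \left(-94 + \left(9 + 11\right)\right)^{2}} = \sqrt{\left(325 - 5041\right) + \left(-94 + 20\right)^{2}} = \sqrt{-4716 + \left(-74\right)^{2}} = \sqrt{-4716 + 5476} = \sqrt{760} = 2 \sqrt{190}$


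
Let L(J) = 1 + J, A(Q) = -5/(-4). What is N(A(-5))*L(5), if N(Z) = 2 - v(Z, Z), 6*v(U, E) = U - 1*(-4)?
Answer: 27/4 ≈ 6.7500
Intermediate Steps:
v(U, E) = ⅔ + U/6 (v(U, E) = (U - 1*(-4))/6 = (U + 4)/6 = (4 + U)/6 = ⅔ + U/6)
A(Q) = 5/4 (A(Q) = -5*(-¼) = 5/4)
N(Z) = 4/3 - Z/6 (N(Z) = 2 - (⅔ + Z/6) = 2 + (-⅔ - Z/6) = 4/3 - Z/6)
N(A(-5))*L(5) = (4/3 - ⅙*5/4)*(1 + 5) = (4/3 - 5/24)*6 = (9/8)*6 = 27/4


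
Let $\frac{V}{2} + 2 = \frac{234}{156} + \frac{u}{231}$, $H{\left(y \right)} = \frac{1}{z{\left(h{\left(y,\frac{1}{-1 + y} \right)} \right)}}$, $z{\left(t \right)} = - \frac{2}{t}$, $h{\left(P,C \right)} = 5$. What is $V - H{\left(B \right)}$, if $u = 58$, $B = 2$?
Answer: $\frac{925}{462} \approx 2.0022$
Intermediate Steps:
$H{\left(y \right)} = - \frac{5}{2}$ ($H{\left(y \right)} = \frac{1}{\left(-2\right) \frac{1}{5}} = \frac{1}{- \frac{2}{5}} = - \frac{5}{2}$)
$V = - \frac{115}{231}$ ($V = -4 + 2 \left(\frac{234}{156} + \frac{58}{231}\right) = -4 + 2 \left(234 \cdot \frac{1}{156} + 58 \cdot \frac{1}{231}\right) = -4 + 2 \left(\frac{3}{2} + \frac{58}{231}\right) = -4 + 2 \cdot \frac{809}{462} = -4 + \frac{809}{231} = - \frac{115}{231} \approx -0.49784$)
$V - H{\left(B \right)} = - \frac{115}{231} - - \frac{5}{2} = - \frac{115}{231} + \frac{5}{2} = \frac{925}{462}$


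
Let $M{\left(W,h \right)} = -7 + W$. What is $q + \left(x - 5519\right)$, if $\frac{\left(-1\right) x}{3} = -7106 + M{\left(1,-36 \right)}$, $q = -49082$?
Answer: $-33265$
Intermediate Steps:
$x = 21336$ ($x = - 3 \left(-7106 + \left(-7 + 1\right)\right) = - 3 \left(-7106 - 6\right) = \left(-3\right) \left(-7112\right) = 21336$)
$q + \left(x - 5519\right) = -49082 + \left(21336 - 5519\right) = -49082 + 15817 = -33265$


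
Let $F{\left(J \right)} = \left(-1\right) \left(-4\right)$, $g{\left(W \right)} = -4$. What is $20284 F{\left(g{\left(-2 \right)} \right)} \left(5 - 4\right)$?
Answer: $81136$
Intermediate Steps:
$F{\left(J \right)} = 4$
$20284 F{\left(g{\left(-2 \right)} \right)} \left(5 - 4\right) = 20284 \cdot 4 \left(5 - 4\right) = 20284 \cdot 4 \cdot 1 = 20284 \cdot 4 = 81136$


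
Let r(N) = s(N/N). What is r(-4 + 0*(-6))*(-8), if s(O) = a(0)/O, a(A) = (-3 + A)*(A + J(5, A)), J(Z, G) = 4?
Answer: 96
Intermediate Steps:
a(A) = (-3 + A)*(4 + A) (a(A) = (-3 + A)*(A + 4) = (-3 + A)*(4 + A))
s(O) = -12/O (s(O) = (-12 + 0 + 0²)/O = (-12 + 0 + 0)/O = -12/O)
r(N) = -12 (r(N) = -12/(N/N) = -12/1 = -12*1 = -12)
r(-4 + 0*(-6))*(-8) = -12*(-8) = 96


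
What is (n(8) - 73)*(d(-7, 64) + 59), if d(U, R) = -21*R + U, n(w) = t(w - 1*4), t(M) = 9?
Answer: 82688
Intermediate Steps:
n(w) = 9
d(U, R) = U - 21*R
(n(8) - 73)*(d(-7, 64) + 59) = (9 - 73)*((-7 - 21*64) + 59) = -64*((-7 - 1344) + 59) = -64*(-1351 + 59) = -64*(-1292) = 82688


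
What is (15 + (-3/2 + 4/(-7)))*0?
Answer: 0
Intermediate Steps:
(15 + (-3/2 + 4/(-7)))*0 = (15 + (-3*1/2 + 4*(-1/7)))*0 = (15 + (-3/2 - 4/7))*0 = (15 - 29/14)*0 = (181/14)*0 = 0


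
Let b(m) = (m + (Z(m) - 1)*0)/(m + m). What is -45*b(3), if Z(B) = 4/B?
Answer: -45/2 ≈ -22.500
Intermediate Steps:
b(m) = 1/2 (b(m) = (m + (4/m - 1)*0)/(m + m) = (m + (-1 + 4/m)*0)/((2*m)) = (m + 0)*(1/(2*m)) = m*(1/(2*m)) = 1/2)
-45*b(3) = -45*1/2 = -45/2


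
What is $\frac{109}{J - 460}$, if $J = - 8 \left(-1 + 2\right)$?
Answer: $- \frac{109}{468} \approx -0.23291$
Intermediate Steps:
$J = -8$ ($J = \left(-8\right) 1 = -8$)
$\frac{109}{J - 460} = \frac{109}{-8 - 460} = \frac{109}{-468} = 109 \left(- \frac{1}{468}\right) = - \frac{109}{468}$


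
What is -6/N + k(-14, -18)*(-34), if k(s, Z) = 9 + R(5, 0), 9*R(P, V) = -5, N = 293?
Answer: -757166/2637 ≈ -287.13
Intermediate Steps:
R(P, V) = -5/9 (R(P, V) = (⅑)*(-5) = -5/9)
k(s, Z) = 76/9 (k(s, Z) = 9 - 5/9 = 76/9)
-6/N + k(-14, -18)*(-34) = -6/293 + (76/9)*(-34) = -6*1/293 - 2584/9 = -6/293 - 2584/9 = -757166/2637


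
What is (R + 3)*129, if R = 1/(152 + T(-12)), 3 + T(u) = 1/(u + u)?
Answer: 1386621/3575 ≈ 387.87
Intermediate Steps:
T(u) = -3 + 1/(2*u) (T(u) = -3 + 1/(u + u) = -3 + 1/(2*u))
R = 24/3575 (R = 1/(152 + (-3 + (½)/(-12))) = 1/(152 + (-3 + (½)*(-1/12))) = 1/(152 + (-3 - 1/24)) = 1/(152 - 73/24) = 1/(3575/24) = 24/3575 ≈ 0.0067133)
(R + 3)*129 = (24/3575 + 3)*129 = (10749/3575)*129 = 1386621/3575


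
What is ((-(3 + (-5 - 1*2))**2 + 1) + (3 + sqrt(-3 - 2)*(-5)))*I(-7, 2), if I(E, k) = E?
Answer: 84 + 35*I*sqrt(5) ≈ 84.0 + 78.262*I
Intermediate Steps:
((-(3 + (-5 - 1*2))**2 + 1) + (3 + sqrt(-3 - 2)*(-5)))*I(-7, 2) = ((-(3 + (-5 - 1*2))**2 + 1) + (3 + sqrt(-3 - 2)*(-5)))*(-7) = ((-(3 + (-5 - 2))**2 + 1) + (3 + sqrt(-5)*(-5)))*(-7) = ((-(3 - 7)**2 + 1) + (3 + (I*sqrt(5))*(-5)))*(-7) = ((-1*(-4)**2 + 1) + (3 - 5*I*sqrt(5)))*(-7) = ((-1*16 + 1) + (3 - 5*I*sqrt(5)))*(-7) = ((-16 + 1) + (3 - 5*I*sqrt(5)))*(-7) = (-15 + (3 - 5*I*sqrt(5)))*(-7) = (-12 - 5*I*sqrt(5))*(-7) = 84 + 35*I*sqrt(5)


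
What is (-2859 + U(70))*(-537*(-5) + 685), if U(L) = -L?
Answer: -9870730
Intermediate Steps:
(-2859 + U(70))*(-537*(-5) + 685) = (-2859 - 1*70)*(-537*(-5) + 685) = (-2859 - 70)*(2685 + 685) = -2929*3370 = -9870730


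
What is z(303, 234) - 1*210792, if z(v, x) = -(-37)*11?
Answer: -210385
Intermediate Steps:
z(v, x) = 407 (z(v, x) = -1*(-407) = 407)
z(303, 234) - 1*210792 = 407 - 1*210792 = 407 - 210792 = -210385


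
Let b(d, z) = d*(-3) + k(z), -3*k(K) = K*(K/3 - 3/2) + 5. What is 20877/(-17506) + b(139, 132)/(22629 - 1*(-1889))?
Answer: -827891527/643818162 ≈ -1.2859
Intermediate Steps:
k(K) = -5/3 - K*(-3/2 + K/3)/3 (k(K) = -(K*(K/3 - 3/2) + 5)/3 = -(K*(-3/2 + K/3) + 5)/3 = -(5 + K*(-3/2 + K/3))/3 = -5/3 - K*(-3/2 + K/3)/3)
b(d, z) = -5/3 + z/2 - 3*d - z²/9 (b(d, z) = d*(-3) + (-5/3 + z/2 - z²/9) = -3*d + (-5/3 + z/2 - z²/9) = -5/3 + z/2 - 3*d - z²/9)
20877/(-17506) + b(139, 132)/(22629 - 1*(-1889)) = 20877/(-17506) + (-5/3 + (½)*132 - 3*139 - ⅑*132²)/(22629 - 1*(-1889)) = 20877*(-1/17506) + (-5/3 + 66 - 417 - ⅑*17424)/(22629 + 1889) = -20877/17506 + (-5/3 + 66 - 417 - 1936)/24518 = -20877/17506 - 6866/3*1/24518 = -20877/17506 - 3433/36777 = -827891527/643818162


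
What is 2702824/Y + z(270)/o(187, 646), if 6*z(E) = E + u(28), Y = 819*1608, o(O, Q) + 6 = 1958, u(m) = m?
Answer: 667665133/321336288 ≈ 2.0778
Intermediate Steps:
o(O, Q) = 1952 (o(O, Q) = -6 + 1958 = 1952)
Y = 1316952
z(E) = 14/3 + E/6 (z(E) = (E + 28)/6 = (28 + E)/6 = 14/3 + E/6)
2702824/Y + z(270)/o(187, 646) = 2702824/1316952 + (14/3 + (1/6)*270)/1952 = 2702824*(1/1316952) + (14/3 + 45)*(1/1952) = 337853/164619 + (149/3)*(1/1952) = 337853/164619 + 149/5856 = 667665133/321336288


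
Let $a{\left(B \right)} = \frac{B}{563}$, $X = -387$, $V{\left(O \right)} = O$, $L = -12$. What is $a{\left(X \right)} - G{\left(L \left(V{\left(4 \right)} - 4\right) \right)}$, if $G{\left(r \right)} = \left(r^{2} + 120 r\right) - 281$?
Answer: $\frac{157816}{563} \approx 280.31$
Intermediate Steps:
$a{\left(B \right)} = \frac{B}{563}$ ($a{\left(B \right)} = B \frac{1}{563} = \frac{B}{563}$)
$G{\left(r \right)} = -281 + r^{2} + 120 r$
$a{\left(X \right)} - G{\left(L \left(V{\left(4 \right)} - 4\right) \right)} = \frac{1}{563} \left(-387\right) - \left(-281 + \left(- 12 \left(4 - 4\right)\right)^{2} + 120 \left(- 12 \left(4 - 4\right)\right)\right) = - \frac{387}{563} - \left(-281 + \left(\left(-12\right) 0\right)^{2} + 120 \left(\left(-12\right) 0\right)\right) = - \frac{387}{563} - \left(-281 + 0^{2} + 120 \cdot 0\right) = - \frac{387}{563} - \left(-281 + 0 + 0\right) = - \frac{387}{563} - -281 = - \frac{387}{563} + 281 = \frac{157816}{563}$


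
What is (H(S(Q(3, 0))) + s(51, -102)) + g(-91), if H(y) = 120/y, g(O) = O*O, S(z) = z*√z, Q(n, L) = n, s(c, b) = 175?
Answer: 8456 + 40*√3/3 ≈ 8479.1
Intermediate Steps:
S(z) = z^(3/2)
g(O) = O²
(H(S(Q(3, 0))) + s(51, -102)) + g(-91) = (120/(3^(3/2)) + 175) + (-91)² = (120/((3*√3)) + 175) + 8281 = (120*(√3/9) + 175) + 8281 = (40*√3/3 + 175) + 8281 = (175 + 40*√3/3) + 8281 = 8456 + 40*√3/3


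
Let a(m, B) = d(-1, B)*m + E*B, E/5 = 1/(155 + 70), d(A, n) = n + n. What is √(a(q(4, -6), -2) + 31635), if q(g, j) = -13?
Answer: √7129565/15 ≈ 178.01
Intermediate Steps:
d(A, n) = 2*n
E = 1/45 (E = 5/(155 + 70) = 5/225 = 5*(1/225) = 1/45 ≈ 0.022222)
a(m, B) = B/45 + 2*B*m (a(m, B) = (2*B)*m + B/45 = 2*B*m + B/45 = B/45 + 2*B*m)
√(a(q(4, -6), -2) + 31635) = √((1/45)*(-2)*(1 + 90*(-13)) + 31635) = √((1/45)*(-2)*(1 - 1170) + 31635) = √((1/45)*(-2)*(-1169) + 31635) = √(2338/45 + 31635) = √(1425913/45) = √7129565/15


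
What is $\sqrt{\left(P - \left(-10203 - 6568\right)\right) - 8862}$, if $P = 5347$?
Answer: $2 \sqrt{3314} \approx 115.13$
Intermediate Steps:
$\sqrt{\left(P - \left(-10203 - 6568\right)\right) - 8862} = \sqrt{\left(5347 - \left(-10203 - 6568\right)\right) - 8862} = \sqrt{\left(5347 - -16771\right) - 8862} = \sqrt{\left(5347 + 16771\right) - 8862} = \sqrt{22118 - 8862} = \sqrt{13256} = 2 \sqrt{3314}$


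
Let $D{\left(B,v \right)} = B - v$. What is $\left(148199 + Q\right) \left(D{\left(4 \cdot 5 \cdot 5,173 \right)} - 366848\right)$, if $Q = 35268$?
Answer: $-67317895107$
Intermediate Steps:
$\left(148199 + Q\right) \left(D{\left(4 \cdot 5 \cdot 5,173 \right)} - 366848\right) = \left(148199 + 35268\right) \left(\left(4 \cdot 5 \cdot 5 - 173\right) - 366848\right) = 183467 \left(\left(20 \cdot 5 - 173\right) - 366848\right) = 183467 \left(\left(100 - 173\right) - 366848\right) = 183467 \left(-73 - 366848\right) = 183467 \left(-366921\right) = -67317895107$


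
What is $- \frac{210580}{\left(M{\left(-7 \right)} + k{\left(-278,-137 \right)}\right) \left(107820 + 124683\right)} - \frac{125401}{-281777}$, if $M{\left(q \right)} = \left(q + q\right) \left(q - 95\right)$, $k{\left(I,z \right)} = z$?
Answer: $\frac{37581199734913}{84578571199821} \approx 0.44433$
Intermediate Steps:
$M{\left(q \right)} = 2 q \left(-95 + q\right)$
$- \frac{210580}{\left(M{\left(-7 \right)} + k{\left(-278,-137 \right)}\right) \left(107820 + 124683\right)} - \frac{125401}{-281777} = - \frac{210580}{\left(2 \left(-7\right) \left(-95 - 7\right) - 137\right) \left(107820 + 124683\right)} - \frac{125401}{-281777} = - \frac{210580}{\left(2 \left(-7\right) \left(-102\right) - 137\right) 232503} - - \frac{125401}{281777} = - \frac{210580}{\left(1428 - 137\right) 232503} + \frac{125401}{281777} = - \frac{210580}{1291 \cdot 232503} + \frac{125401}{281777} = - \frac{210580}{300161373} + \frac{125401}{281777} = \frac{37581199734913}{84578571199821}$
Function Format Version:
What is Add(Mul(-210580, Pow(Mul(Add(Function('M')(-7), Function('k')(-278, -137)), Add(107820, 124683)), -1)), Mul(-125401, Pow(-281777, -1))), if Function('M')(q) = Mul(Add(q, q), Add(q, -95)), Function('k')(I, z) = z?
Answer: Rational(37581199734913, 84578571199821) ≈ 0.44433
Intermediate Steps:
Function('M')(q) = Mul(2, q, Add(-95, q)) (Function('M')(q) = Mul(Mul(2, q), Add(-95, q)) = Mul(2, q, Add(-95, q)))
Add(Mul(-210580, Pow(Mul(Add(Function('M')(-7), Function('k')(-278, -137)), Add(107820, 124683)), -1)), Mul(-125401, Pow(-281777, -1))) = Add(Mul(-210580, Pow(Mul(Add(Mul(2, -7, Add(-95, -7)), -137), Add(107820, 124683)), -1)), Mul(-125401, Pow(-281777, -1))) = Add(Mul(-210580, Pow(Mul(Add(Mul(2, -7, -102), -137), 232503), -1)), Mul(-125401, Rational(-1, 281777))) = Add(Mul(-210580, Pow(Mul(Add(1428, -137), 232503), -1)), Rational(125401, 281777)) = Add(Mul(-210580, Pow(Mul(1291, 232503), -1)), Rational(125401, 281777)) = Add(Mul(-210580, Pow(300161373, -1)), Rational(125401, 281777)) = Add(Mul(-210580, Rational(1, 300161373)), Rational(125401, 281777)) = Add(Rational(-210580, 300161373), Rational(125401, 281777)) = Rational(37581199734913, 84578571199821)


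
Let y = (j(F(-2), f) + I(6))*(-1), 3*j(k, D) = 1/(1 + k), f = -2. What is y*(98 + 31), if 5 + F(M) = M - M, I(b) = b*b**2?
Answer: -111413/4 ≈ -27853.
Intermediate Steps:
I(b) = b**3
F(M) = -5 (F(M) = -5 + (M - M) = -5 + 0 = -5)
j(k, D) = 1/(3*(1 + k))
y = -2591/12 (y = (1/(3*(1 - 5)) + 6**3)*(-1) = ((1/3)/(-4) + 216)*(-1) = ((1/3)*(-1/4) + 216)*(-1) = (-1/12 + 216)*(-1) = (2591/12)*(-1) = -2591/12 ≈ -215.92)
y*(98 + 31) = -2591*(98 + 31)/12 = -2591/12*129 = -111413/4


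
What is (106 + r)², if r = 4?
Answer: 12100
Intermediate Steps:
(106 + r)² = (106 + 4)² = 110² = 12100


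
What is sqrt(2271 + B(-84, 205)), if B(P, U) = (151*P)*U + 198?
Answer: 9*I*sqrt(32071) ≈ 1611.8*I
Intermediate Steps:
B(P, U) = 198 + 151*P*U (B(P, U) = 151*P*U + 198 = 198 + 151*P*U)
sqrt(2271 + B(-84, 205)) = sqrt(2271 + (198 + 151*(-84)*205)) = sqrt(2271 + (198 - 2600220)) = sqrt(2271 - 2600022) = sqrt(-2597751) = 9*I*sqrt(32071)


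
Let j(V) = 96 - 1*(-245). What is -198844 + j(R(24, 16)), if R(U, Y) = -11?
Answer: -198503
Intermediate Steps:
j(V) = 341 (j(V) = 96 + 245 = 341)
-198844 + j(R(24, 16)) = -198844 + 341 = -198503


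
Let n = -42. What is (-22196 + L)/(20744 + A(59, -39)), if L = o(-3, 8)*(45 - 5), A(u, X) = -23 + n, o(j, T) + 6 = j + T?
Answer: -7412/6893 ≈ -1.0753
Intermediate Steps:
o(j, T) = -6 + T + j (o(j, T) = -6 + (j + T) = -6 + (T + j) = -6 + T + j)
A(u, X) = -65 (A(u, X) = -23 - 42 = -65)
L = -40 (L = (-6 + 8 - 3)*(45 - 5) = -1*40 = -40)
(-22196 + L)/(20744 + A(59, -39)) = (-22196 - 40)/(20744 - 65) = -22236/20679 = -22236*1/20679 = -7412/6893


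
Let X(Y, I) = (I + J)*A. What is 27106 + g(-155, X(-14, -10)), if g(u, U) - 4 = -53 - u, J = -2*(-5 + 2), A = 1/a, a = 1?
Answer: 27212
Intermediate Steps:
A = 1 (A = 1/1 = 1)
J = 6 (J = -2*(-3) = 6)
X(Y, I) = 6 + I (X(Y, I) = (I + 6)*1 = (6 + I)*1 = 6 + I)
g(u, U) = -49 - u (g(u, U) = 4 + (-53 - u) = -49 - u)
27106 + g(-155, X(-14, -10)) = 27106 + (-49 - 1*(-155)) = 27106 + (-49 + 155) = 27106 + 106 = 27212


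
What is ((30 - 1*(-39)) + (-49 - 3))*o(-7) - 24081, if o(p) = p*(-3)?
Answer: -23724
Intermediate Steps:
o(p) = -3*p
((30 - 1*(-39)) + (-49 - 3))*o(-7) - 24081 = ((30 - 1*(-39)) + (-49 - 3))*(-3*(-7)) - 24081 = ((30 + 39) - 52)*21 - 24081 = (69 - 52)*21 - 24081 = 17*21 - 24081 = 357 - 24081 = -23724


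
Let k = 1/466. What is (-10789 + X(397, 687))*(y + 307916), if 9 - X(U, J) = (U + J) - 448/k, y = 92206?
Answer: 78785622288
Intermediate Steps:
k = 1/466 ≈ 0.0021459
X(U, J) = 208777 - J - U (X(U, J) = 9 - ((U + J) - 448/1/466) = 9 - ((J + U) - 448*466) = 9 - ((J + U) - 208768) = 9 - (-208768 + J + U) = 9 + (208768 - J - U) = 208777 - J - U)
(-10789 + X(397, 687))*(y + 307916) = (-10789 + (208777 - 1*687 - 1*397))*(92206 + 307916) = (-10789 + (208777 - 687 - 397))*400122 = (-10789 + 207693)*400122 = 196904*400122 = 78785622288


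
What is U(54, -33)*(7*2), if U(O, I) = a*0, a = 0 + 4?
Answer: 0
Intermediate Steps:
a = 4
U(O, I) = 0 (U(O, I) = 4*0 = 0)
U(54, -33)*(7*2) = 0*(7*2) = 0*14 = 0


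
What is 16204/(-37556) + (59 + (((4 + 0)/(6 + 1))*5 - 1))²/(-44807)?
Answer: -10598022857/20613953227 ≈ -0.51412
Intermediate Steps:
16204/(-37556) + (59 + (((4 + 0)/(6 + 1))*5 - 1))²/(-44807) = 16204*(-1/37556) + (59 + ((4/7)*5 - 1))²*(-1/44807) = -4051/9389 + (59 + ((4*(⅐))*5 - 1))²*(-1/44807) = -4051/9389 + (59 + ((4/7)*5 - 1))²*(-1/44807) = -4051/9389 + (59 + (20/7 - 1))²*(-1/44807) = -4051/9389 + (59 + 13/7)²*(-1/44807) = -4051/9389 + (426/7)²*(-1/44807) = -4051/9389 + (181476/49)*(-1/44807) = -4051/9389 - 181476/2195543 = -10598022857/20613953227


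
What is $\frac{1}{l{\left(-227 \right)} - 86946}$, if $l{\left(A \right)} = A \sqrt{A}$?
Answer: $\frac{i}{- 86946 i + 227 \sqrt{227}} \approx -1.1484 \cdot 10^{-5} + 4.5172 \cdot 10^{-7} i$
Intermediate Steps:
$l{\left(A \right)} = A^{\frac{3}{2}}$
$\frac{1}{l{\left(-227 \right)} - 86946} = \frac{1}{\left(-227\right)^{\frac{3}{2}} - 86946} = \frac{1}{- 227 i \sqrt{227} - 86946} = \frac{1}{-86946 - 227 i \sqrt{227}}$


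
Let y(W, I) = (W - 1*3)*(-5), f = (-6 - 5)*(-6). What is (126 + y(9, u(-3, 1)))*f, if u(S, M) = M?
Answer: 6336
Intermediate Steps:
f = 66 (f = -11*(-6) = 66)
y(W, I) = 15 - 5*W (y(W, I) = (W - 3)*(-5) = (-3 + W)*(-5) = 15 - 5*W)
(126 + y(9, u(-3, 1)))*f = (126 + (15 - 5*9))*66 = (126 + (15 - 45))*66 = (126 - 30)*66 = 96*66 = 6336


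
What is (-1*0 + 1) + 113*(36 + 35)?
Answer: 8024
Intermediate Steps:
(-1*0 + 1) + 113*(36 + 35) = (0 + 1) + 113*71 = 1 + 8023 = 8024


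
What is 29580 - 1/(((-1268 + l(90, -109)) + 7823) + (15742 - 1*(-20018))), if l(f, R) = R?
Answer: 1248453479/42206 ≈ 29580.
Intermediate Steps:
29580 - 1/(((-1268 + l(90, -109)) + 7823) + (15742 - 1*(-20018))) = 29580 - 1/(((-1268 - 109) + 7823) + (15742 - 1*(-20018))) = 29580 - 1/((-1377 + 7823) + (15742 + 20018)) = 29580 - 1/(6446 + 35760) = 29580 - 1/42206 = 1248453479/42206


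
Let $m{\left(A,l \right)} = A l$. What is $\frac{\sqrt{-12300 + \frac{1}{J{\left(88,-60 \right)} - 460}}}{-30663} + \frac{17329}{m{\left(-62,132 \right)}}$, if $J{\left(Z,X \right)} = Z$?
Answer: $- \frac{559}{264} - \frac{i \sqrt{425530893}}{5703318} \approx -2.1174 - 0.0036169 i$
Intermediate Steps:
$\frac{\sqrt{-12300 + \frac{1}{J{\left(88,-60 \right)} - 460}}}{-30663} + \frac{17329}{m{\left(-62,132 \right)}} = \frac{\sqrt{-12300 + \frac{1}{88 - 460}}}{-30663} + \frac{17329}{\left(-62\right) 132} = \sqrt{-12300 + \frac{1}{-372}} \left(- \frac{1}{30663}\right) + \frac{17329}{-8184} = \sqrt{-12300 - \frac{1}{372}} \left(- \frac{1}{30663}\right) + 17329 \left(- \frac{1}{8184}\right) = \sqrt{- \frac{4575601}{372}} \left(- \frac{1}{30663}\right) - \frac{559}{264} = \frac{i \sqrt{425530893}}{186} \left(- \frac{1}{30663}\right) - \frac{559}{264} = - \frac{i \sqrt{425530893}}{5703318} - \frac{559}{264} = - \frac{559}{264} - \frac{i \sqrt{425530893}}{5703318}$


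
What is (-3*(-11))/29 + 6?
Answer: 207/29 ≈ 7.1379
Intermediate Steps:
(-3*(-11))/29 + 6 = (1/29)*33 + 6 = 33/29 + 6 = 207/29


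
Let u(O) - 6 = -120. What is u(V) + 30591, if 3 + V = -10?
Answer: 30477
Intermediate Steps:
V = -13 (V = -3 - 10 = -13)
u(O) = -114 (u(O) = 6 - 120 = -114)
u(V) + 30591 = -114 + 30591 = 30477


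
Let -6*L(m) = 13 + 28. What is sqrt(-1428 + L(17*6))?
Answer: I*sqrt(51654)/6 ≈ 37.879*I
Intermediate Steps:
L(m) = -41/6 (L(m) = -(13 + 28)/6 = -1/6*41 = -41/6)
sqrt(-1428 + L(17*6)) = sqrt(-1428 - 41/6) = sqrt(-8609/6) = I*sqrt(51654)/6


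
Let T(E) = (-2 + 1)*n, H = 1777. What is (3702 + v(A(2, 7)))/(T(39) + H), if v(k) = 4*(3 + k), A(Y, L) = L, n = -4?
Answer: 3742/1781 ≈ 2.1011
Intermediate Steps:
v(k) = 12 + 4*k
T(E) = 4 (T(E) = (-2 + 1)*(-4) = -1*(-4) = 4)
(3702 + v(A(2, 7)))/(T(39) + H) = (3702 + (12 + 4*7))/(4 + 1777) = (3702 + (12 + 28))/1781 = (3702 + 40)*(1/1781) = 3742*(1/1781) = 3742/1781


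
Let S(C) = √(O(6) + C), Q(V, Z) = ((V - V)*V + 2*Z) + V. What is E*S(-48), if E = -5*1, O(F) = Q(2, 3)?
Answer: -10*I*√10 ≈ -31.623*I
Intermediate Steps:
Q(V, Z) = V + 2*Z (Q(V, Z) = (0*V + 2*Z) + V = (0 + 2*Z) + V = 2*Z + V = V + 2*Z)
O(F) = 8 (O(F) = 2 + 2*3 = 2 + 6 = 8)
S(C) = √(8 + C)
E = -5
E*S(-48) = -5*√(8 - 48) = -10*I*√10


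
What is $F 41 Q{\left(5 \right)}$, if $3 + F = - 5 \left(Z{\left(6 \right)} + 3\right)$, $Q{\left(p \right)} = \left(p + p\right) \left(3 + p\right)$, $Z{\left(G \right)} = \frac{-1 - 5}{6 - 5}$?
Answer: $39360$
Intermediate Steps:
$Z{\left(G \right)} = -6$ ($Z{\left(G \right)} = - \frac{6}{1} = \left(-6\right) 1 = -6$)
$Q{\left(p \right)} = 2 p \left(3 + p\right)$
$F = 12$ ($F = -3 - 5 \left(-6 + 3\right) = -3 - -15 = -3 + 15 = 12$)
$F 41 Q{\left(5 \right)} = 12 \cdot 41 \cdot 2 \cdot 5 \left(3 + 5\right) = 492 \cdot 2 \cdot 5 \cdot 8 = 492 \cdot 80 = 39360$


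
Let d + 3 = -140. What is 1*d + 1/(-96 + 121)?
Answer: -3574/25 ≈ -142.96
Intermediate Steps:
d = -143 (d = -3 - 140 = -143)
1*d + 1/(-96 + 121) = 1*(-143) + 1/(-96 + 121) = -143 + 1/25 = -3574/25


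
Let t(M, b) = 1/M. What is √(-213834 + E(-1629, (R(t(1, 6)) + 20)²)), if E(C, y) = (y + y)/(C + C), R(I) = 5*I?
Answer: I*√63048854191/543 ≈ 462.42*I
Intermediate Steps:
E(C, y) = y/C (E(C, y) = (2*y)/((2*C)) = (2*y)*(1/(2*C)) = y/C)
√(-213834 + E(-1629, (R(t(1, 6)) + 20)²)) = √(-213834 + (5/1 + 20)²/(-1629)) = √(-213834 + (5*1 + 20)²*(-1/1629)) = √(-213834 + (5 + 20)²*(-1/1629)) = √(-213834 + 25²*(-1/1629)) = √(-213834 + 625*(-1/1629)) = √(-213834 - 625/1629) = √(-348336211/1629) = I*√63048854191/543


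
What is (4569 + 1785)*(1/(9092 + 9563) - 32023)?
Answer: -3795810112656/18655 ≈ -2.0347e+8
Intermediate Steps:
(4569 + 1785)*(1/(9092 + 9563) - 32023) = 6354*(1/18655 - 32023) = 6354*(-597389064/18655) = -3795810112656/18655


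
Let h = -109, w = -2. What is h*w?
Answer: 218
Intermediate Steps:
h*w = -109*(-2) = 218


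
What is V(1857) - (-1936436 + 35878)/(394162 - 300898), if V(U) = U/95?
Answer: 176872129/4430040 ≈ 39.926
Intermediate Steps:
V(U) = U/95 (V(U) = U*(1/95) = U/95)
V(1857) - (-1936436 + 35878)/(394162 - 300898) = (1/95)*1857 - (-1936436 + 35878)/(394162 - 300898) = 1857/95 - (-1900558)/93264 = 1857/95 - 1*(-950279/46632) = 1857/95 + 950279/46632 = 176872129/4430040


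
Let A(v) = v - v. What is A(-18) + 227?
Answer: 227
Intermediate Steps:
A(v) = 0
A(-18) + 227 = 0 + 227 = 227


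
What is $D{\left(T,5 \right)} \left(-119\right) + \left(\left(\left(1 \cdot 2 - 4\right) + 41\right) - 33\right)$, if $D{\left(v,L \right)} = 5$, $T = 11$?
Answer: $-589$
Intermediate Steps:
$D{\left(T,5 \right)} \left(-119\right) + \left(\left(\left(1 \cdot 2 - 4\right) + 41\right) - 33\right) = 5 \left(-119\right) + \left(\left(\left(1 \cdot 2 - 4\right) + 41\right) - 33\right) = -595 + \left(\left(\left(2 - 4\right) + 41\right) - 33\right) = -595 + \left(\left(-2 + 41\right) - 33\right) = -595 + \left(39 - 33\right) = -595 + 6 = -589$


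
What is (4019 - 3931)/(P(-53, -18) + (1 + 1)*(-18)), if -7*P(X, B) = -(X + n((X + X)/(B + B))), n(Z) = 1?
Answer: -77/38 ≈ -2.0263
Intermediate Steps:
P(X, B) = ⅐ + X/7 (P(X, B) = -(-1)*(X + 1)/7 = -(-1)*(1 + X)/7 = -(-1 - X)/7 = ⅐ + X/7)
(4019 - 3931)/(P(-53, -18) + (1 + 1)*(-18)) = (4019 - 3931)/((⅐ + (⅐)*(-53)) + (1 + 1)*(-18)) = 88/((⅐ - 53/7) + 2*(-18)) = 88/(-52/7 - 36) = 88/(-304/7) = 88*(-7/304) = -77/38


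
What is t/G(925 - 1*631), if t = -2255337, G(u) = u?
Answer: -107397/14 ≈ -7671.2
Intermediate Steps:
t/G(925 - 1*631) = -2255337/(925 - 1*631) = -2255337/(925 - 631) = -2255337/294 = -2255337*1/294 = -107397/14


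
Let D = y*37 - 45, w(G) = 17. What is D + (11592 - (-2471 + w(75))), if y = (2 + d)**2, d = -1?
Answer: 14038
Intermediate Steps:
y = 1 (y = (2 - 1)**2 = 1**2 = 1)
D = -8 (D = 1*37 - 45 = 37 - 45 = -8)
D + (11592 - (-2471 + w(75))) = -8 + (11592 - (-2471 + 17)) = -8 + (11592 - 1*(-2454)) = -8 + (11592 + 2454) = -8 + 14046 = 14038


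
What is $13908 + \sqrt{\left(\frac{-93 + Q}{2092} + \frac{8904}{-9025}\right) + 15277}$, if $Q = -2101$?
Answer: $13908 + \frac{\sqrt{150831063587886}}{99370} \approx 14032.0$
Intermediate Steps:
$13908 + \sqrt{\left(\frac{-93 + Q}{2092} + \frac{8904}{-9025}\right) + 15277} = 13908 + \sqrt{\left(\frac{-93 - 2101}{2092} + \frac{8904}{-9025}\right) + 15277} = 13908 + \sqrt{\left(\left(-2194\right) \frac{1}{2092} + 8904 \left(- \frac{1}{9025}\right)\right) + 15277} = 13908 + \sqrt{\left(- \frac{1097}{1046} - \frac{8904}{9025}\right) + 15277} = 13908 + \sqrt{- \frac{19214009}{9440150} + 15277} = 13908 + \sqrt{\frac{144197957541}{9440150}} = 13908 + \frac{\sqrt{150831063587886}}{99370}$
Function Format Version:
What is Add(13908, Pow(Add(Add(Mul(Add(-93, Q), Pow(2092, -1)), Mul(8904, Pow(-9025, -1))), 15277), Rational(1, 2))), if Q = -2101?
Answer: Add(13908, Mul(Rational(1, 99370), Pow(150831063587886, Rational(1, 2)))) ≈ 14032.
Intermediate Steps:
Add(13908, Pow(Add(Add(Mul(Add(-93, Q), Pow(2092, -1)), Mul(8904, Pow(-9025, -1))), 15277), Rational(1, 2))) = Add(13908, Pow(Add(Add(Mul(Add(-93, -2101), Pow(2092, -1)), Mul(8904, Pow(-9025, -1))), 15277), Rational(1, 2))) = Add(13908, Pow(Add(Add(Mul(-2194, Rational(1, 2092)), Mul(8904, Rational(-1, 9025))), 15277), Rational(1, 2))) = Add(13908, Pow(Add(Add(Rational(-1097, 1046), Rational(-8904, 9025)), 15277), Rational(1, 2))) = Add(13908, Pow(Add(Rational(-19214009, 9440150), 15277), Rational(1, 2))) = Add(13908, Pow(Rational(144197957541, 9440150), Rational(1, 2))) = Add(13908, Mul(Rational(1, 99370), Pow(150831063587886, Rational(1, 2))))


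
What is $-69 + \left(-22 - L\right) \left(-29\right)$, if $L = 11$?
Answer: $888$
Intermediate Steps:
$-69 + \left(-22 - L\right) \left(-29\right) = -69 + \left(-22 - 11\right) \left(-29\right) = -69 - -957 = -69 + 957 = 888$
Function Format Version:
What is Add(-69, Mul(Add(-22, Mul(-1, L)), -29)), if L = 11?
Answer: 888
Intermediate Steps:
Add(-69, Mul(Add(-22, Mul(-1, L)), -29)) = Add(-69, Mul(Add(-22, Mul(-1, 11)), -29)) = Add(-69, Mul(Add(-22, -11), -29)) = Add(-69, Mul(-33, -29)) = Add(-69, 957) = 888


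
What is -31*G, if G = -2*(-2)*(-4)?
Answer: 496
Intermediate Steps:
G = -16 (G = 4*(-4) = -16)
-31*G = -31*(-16) = 496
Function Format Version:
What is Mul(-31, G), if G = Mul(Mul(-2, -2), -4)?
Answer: 496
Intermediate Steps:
G = -16 (G = Mul(4, -4) = -16)
Mul(-31, G) = Mul(-31, -16) = 496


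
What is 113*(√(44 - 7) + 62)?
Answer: 7006 + 113*√37 ≈ 7693.4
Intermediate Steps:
113*(√(44 - 7) + 62) = 113*(√37 + 62) = 113*(62 + √37) = 7006 + 113*√37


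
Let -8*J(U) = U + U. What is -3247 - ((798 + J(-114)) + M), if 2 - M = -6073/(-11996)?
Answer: -48883625/11996 ≈ -4075.0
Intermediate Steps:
M = 17919/11996 (M = 2 - (-6073)/(-11996) = 2 - (-6073)*(-1)/11996 = 2 - 1*6073/11996 = 2 - 6073/11996 = 17919/11996 ≈ 1.4937)
J(U) = -U/4 (J(U) = -(U + U)/8 = -U/4)
-3247 - ((798 + J(-114)) + M) = -3247 - ((798 - ¼*(-114)) + 17919/11996) = -3247 - ((798 + 57/2) + 17919/11996) = -3247 - (1653/2 + 17919/11996) = -3247 - 1*9932613/11996 = -3247 - 9932613/11996 = -48883625/11996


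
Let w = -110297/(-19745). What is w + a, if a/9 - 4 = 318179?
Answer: 5140256392/1795 ≈ 2.8637e+6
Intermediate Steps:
a = 2863647 (a = 36 + 9*318179 = 36 + 2863611 = 2863647)
w = 10027/1795 (w = -110297*(-1/19745) = 10027/1795 ≈ 5.5861)
w + a = 10027/1795 + 2863647 = 5140256392/1795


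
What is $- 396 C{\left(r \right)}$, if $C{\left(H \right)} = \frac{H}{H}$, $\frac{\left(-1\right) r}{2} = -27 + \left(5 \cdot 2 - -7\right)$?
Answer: $-396$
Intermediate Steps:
$r = 20$ ($r = - 2 \left(-27 + \left(5 \cdot 2 - -7\right)\right) = - 2 \left(-27 + \left(10 + 7\right)\right) = - 2 \left(-27 + 17\right) = \left(-2\right) \left(-10\right) = 20$)
$C{\left(H \right)} = 1$
$- 396 C{\left(r \right)} = \left(-396\right) 1 = -396$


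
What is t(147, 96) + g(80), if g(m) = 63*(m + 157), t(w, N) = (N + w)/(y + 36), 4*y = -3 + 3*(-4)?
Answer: 642357/43 ≈ 14939.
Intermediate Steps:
y = -15/4 (y = (-3 + 3*(-4))/4 = (-3 - 12)/4 = (1/4)*(-15) = -15/4 ≈ -3.7500)
t(w, N) = 4*N/129 + 4*w/129 (t(w, N) = (N + w)/(-15/4 + 36) = (N + w)/(129/4) = (N + w)*(4/129) = 4*N/129 + 4*w/129)
g(m) = 9891 + 63*m (g(m) = 63*(157 + m) = 9891 + 63*m)
t(147, 96) + g(80) = ((4/129)*96 + (4/129)*147) + (9891 + 63*80) = (128/43 + 196/43) + (9891 + 5040) = 324/43 + 14931 = 642357/43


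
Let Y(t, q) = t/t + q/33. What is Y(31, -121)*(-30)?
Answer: 80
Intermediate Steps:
Y(t, q) = 1 + q/33 (Y(t, q) = 1 + q*(1/33) = 1 + q/33)
Y(31, -121)*(-30) = (1 + (1/33)*(-121))*(-30) = (1 - 11/3)*(-30) = -8/3*(-30) = 80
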